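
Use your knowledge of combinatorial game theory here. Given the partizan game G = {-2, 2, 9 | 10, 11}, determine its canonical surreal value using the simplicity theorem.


Left options: {-2, 2, 9}, max = 9
Right options: {10, 11}, min = 10
All options are numbers and max(Left) < min(Right), so by the simplicity theorem the value is the simplest (earliest-born) number strictly between 9 and 10.
No integer lies strictly between 9 and 10, so the value is the dyadic rational m/2^k in the interval with the smallest k (then m odd); search k = 1, 2, ...:
Denominator 2: 19/2 lies strictly between 9 and 10 -- found.
The simplest number in the interval is 19/2.
Game value = 19/2

19/2


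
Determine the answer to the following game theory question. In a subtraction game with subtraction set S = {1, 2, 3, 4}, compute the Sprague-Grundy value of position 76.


The subtraction set is S = {1, 2, 3, 4}.
G(k) = mex{ G(k - s) : s in S, s <= k }. We compute iteratively: G(0) = 0.
G(1) = mex({0}) = 1
G(2) = mex({0, 1}) = 2
G(3) = mex({0, 1, 2}) = 3
G(4) = mex({0, 1, 2, 3}) = 4
G(5) = mex({1, 2, 3, 4}) = 0
G(6) = mex({0, 2, 3, 4}) = 1
G(7) = mex({0, 1, 3, 4}) = 2
G(8) = mex({0, 1, 2, 4}) = 3
Observe that G(5)..G(8) = 0, 1, 2, 3 repeats G(0)..G(3) = 0, 1, 2, 3.
For k >= max(S) = 4, G(k) is determined by the previous 4 values G(k-4)..G(k-1); a window of 4 consecutive values has recurred shifted by 5, so by induction G(k + 5) = G(k) for all k >= 0: the sequence is periodic from the start with period 5.
One period: G(0..4) = 0, 1, 2, 3, 4.
76 mod 5 = 1, so G(76) = G(1) = 1.

1


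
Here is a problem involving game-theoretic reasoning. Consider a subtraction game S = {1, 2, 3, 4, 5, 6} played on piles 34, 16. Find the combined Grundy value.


Subtraction set: {1, 2, 3, 4, 5, 6}
For this subtraction set, G(n) = n mod 7 (period = max + 1 = 7).
Pile 1 (size 34): G(34) = 34 mod 7 = 6
Pile 2 (size 16): G(16) = 16 mod 7 = 2
Total Grundy value = XOR of all: 6 XOR 2 = 4

4


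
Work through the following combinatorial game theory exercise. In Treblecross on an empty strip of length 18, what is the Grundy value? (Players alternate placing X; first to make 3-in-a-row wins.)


Treblecross: place X on empty cells; 3-in-a-row wins.
Playing within two cells of an existing X lets the opponent win at once, so sensible play treats the cells i-2..i+2 around each X as dead. The player left with no safe cell loses, so this is a normal-play take-away game on strips of safe cells.
Placing X at cell i (0-indexed) of a strip of k safe cells leaves independent strips of sizes max(0, i-2) and max(0, k-i-3). Hence G(k) = mex{ G(max(0,i-2)) XOR G(max(0,k-i-3)) : 0 <= i < k }, with G(0) = 0.
G(1): splits (0,0):0^0=0 -> mex({0}) = 1
G(2): splits (0,0):0^0=0 -> mex({0}) = 1
G(3): splits (0,0):0^0=0 -> mex({0}) = 1
G(4): splits (0,1):0^1=1 (0,0):0^0=0 -> mex({0, 1}) = 2
G(5): splits (0,2):0^1=1 (0,1):0^1=1 (0,0):0^0=0 -> mex({0, 1}) = 2
G(6) = mex({1}) = 0
G(7) = mex({0, 1, 2}) = 3
G(8) = mex({0, 1, 2}) = 3
G(9) = mex({0, 2}) = 1
G(10) = mex({0, 2, 3}) = 1
G(11) = mex({0, 3}) = 1
G(12) = mex({1, 3}) = 0
G(13) = mex({0, 1, 2, 3}) = 4
G(14) = mex({0, 1, 2}) = 3
G(15) = mex({0, 1, 2}) = 3
G(16) = mex({0, 1, 2, 4}) = 3
G(17) = mex({0, 1, 3, 4}) = 2
G(18) = mex({0, 1, 3, 4}) = 2
Therefore G(18) = 2.

2


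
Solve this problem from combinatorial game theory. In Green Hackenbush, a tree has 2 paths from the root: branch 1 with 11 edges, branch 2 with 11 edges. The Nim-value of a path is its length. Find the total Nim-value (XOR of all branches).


The tree has 2 branches from the ground vertex.
In Green Hackenbush, the Nim-value of a simple path of length k is k.
Branch 1: length 11, Nim-value = 11
Branch 2: length 11, Nim-value = 11
Total Nim-value = XOR of all branch values:
0 XOR 11 = 11
11 XOR 11 = 0
Nim-value of the tree = 0

0


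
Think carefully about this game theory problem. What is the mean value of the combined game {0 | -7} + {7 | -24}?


G1 = {0 | -7}, G2 = {7 | -24}
Each is a switch {a | b} with numbers a > b; its mean value is (a + b)/2, and mean value is additive over game sums: m(G1 + G2) = m(G1) + m(G2).
Mean of G1 = (0 + (-7))/2 = -7/2 = -7/2
Mean of G2 = (7 + (-24))/2 = -17/2 = -17/2
Mean of G1 + G2 = -7/2 + -17/2 = -12

-12


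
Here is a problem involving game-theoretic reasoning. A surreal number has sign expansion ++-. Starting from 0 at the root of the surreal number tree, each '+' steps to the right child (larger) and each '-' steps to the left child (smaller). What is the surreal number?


Sign expansion: ++-
Rule: track bounds (lo, hi), initially (-inf, +inf). On '+', the current value becomes lo and we move to the simplest number in (value, hi): value + 1 if hi = +inf, otherwise the midpoint (value + hi)/2. On '-', the current value becomes hi and we move to value - 1 if lo = -inf, otherwise the midpoint (lo + value)/2.
Start at 0.
Step 1: sign = +, move right. Bounds: (0, +inf). Value = 1
Step 2: sign = +, move right. Bounds: (1, +inf). Value = 2
Step 3: sign = -, move left. Bounds: (1, 2). Value = 3/2
The surreal number with sign expansion ++- is 3/2.

3/2


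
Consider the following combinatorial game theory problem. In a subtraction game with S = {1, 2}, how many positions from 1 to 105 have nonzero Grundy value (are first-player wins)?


Subtraction set S = {1, 2}, so G(n) = n mod 3.
G(n) = 0 when n is a multiple of 3.
Multiples of 3 in [1, 105]: 35
N-positions (nonzero Grundy) = 105 - 35 = 70

70


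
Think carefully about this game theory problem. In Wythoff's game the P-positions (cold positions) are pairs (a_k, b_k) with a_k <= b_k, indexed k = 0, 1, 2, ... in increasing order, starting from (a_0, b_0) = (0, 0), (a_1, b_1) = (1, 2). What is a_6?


By Wythoff's theorem, a_k = floor(k * phi) and b_k = floor(k * phi^2) = a_k + k, where phi = (1 + sqrt(5))/2 is the golden ratio.
phi = (1 + sqrt(5))/2 = 1.618034
k = 6
k * phi = 6 * 1.618034 = 9.708204
a_6 = floor(k * phi) = 9

9


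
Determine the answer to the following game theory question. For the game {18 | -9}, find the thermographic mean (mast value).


Game = {18 | -9}, a switch {a | b} with numbers a > b.
Its thermograph has left wall a - t and right wall b + t, which meet at t = (a - b)/2, where both equal (a + b)/2. So the mast (mean value) is at (a + b)/2.
Mean = (18 + (-9))/2 = 9/2 = 9/2

9/2


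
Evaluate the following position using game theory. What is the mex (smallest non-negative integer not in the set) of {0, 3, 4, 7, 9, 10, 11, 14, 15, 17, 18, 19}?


Set = {0, 3, 4, 7, 9, 10, 11, 14, 15, 17, 18, 19}
0 is in the set.
1 is NOT in the set. This is the mex.
mex = 1

1


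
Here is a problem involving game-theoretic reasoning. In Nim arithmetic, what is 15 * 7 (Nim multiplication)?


Nim multiplication is bilinear over XOR: (u XOR v) * w = (u*w) XOR (v*w).
So we split each operand into its bit components and XOR the pairwise Nim products.
15 = 1 + 2 + 4 + 8 (as XOR of powers of 2).
7 = 1 + 2 + 4 (as XOR of powers of 2).
Using the standard Nim-product table on single bits:
  2*2 = 3,   2*4 = 8,   2*8 = 12,
  4*4 = 6,   4*8 = 11,  8*8 = 13,
and  1*x = x (identity), k*l = l*k (commutative).
Pairwise Nim products:
  1 * 1 = 1
  1 * 2 = 2
  1 * 4 = 4
  2 * 1 = 2
  2 * 2 = 3
  2 * 4 = 8
  4 * 1 = 4
  4 * 2 = 8
  4 * 4 = 6
  8 * 1 = 8
  8 * 2 = 12
  8 * 4 = 11
XOR them: 1 XOR 2 XOR 4 XOR 2 XOR 3 XOR 8 XOR 4 XOR 8 XOR 6 XOR 8 XOR 12 XOR 11 = 11.
Result: 15 * 7 = 11 (in Nim).

11


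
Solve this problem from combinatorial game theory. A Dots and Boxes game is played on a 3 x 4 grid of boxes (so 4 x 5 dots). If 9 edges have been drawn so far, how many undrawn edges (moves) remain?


Grid: 3 x 4 boxes, i.e. 4 rows and 5 columns of dots.
Horizontal edges: (rows + 1) * cols = 4 * 4 = 16
Vertical edges: rows * (cols + 1) = 3 * 5 = 15
Total edges: 16 + 15 = 31
Edges drawn: 9
Remaining: 31 - 9 = 22

22


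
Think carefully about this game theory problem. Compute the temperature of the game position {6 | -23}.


The game is {6 | -23}, a switch {a | b} with numbers a > b.
Cooling {a | b} by t gives {a - t | b + t}, which stops being hot when a - t = b + t, i.e. at t = (a - b)/2. So the temperature of a switch is (a - b)/2.
Temperature = (Left option - Right option) / 2
= (6 - (-23)) / 2
= 29 / 2
= 29/2

29/2


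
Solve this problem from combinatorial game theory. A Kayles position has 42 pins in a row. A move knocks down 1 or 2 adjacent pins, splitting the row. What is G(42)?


Kayles: a move removes 1 or 2 adjacent pins from a contiguous row.
Removing pins from a row of k leaves two independent rows (a, b) with a + b = k - 1 (one pin) or a + b = k - 2 (two pins); an end removal gives a = 0.
By Sprague-Grundy, G(k) = mex{ G(a) XOR G(b) } over all these splits. G(0) = 0.
G(1): splits (0,0):0^0=0 -> mex({0}) = 1
G(2): splits (0,1):0^1=1 (0,0):0^0=0 -> mex({0, 1}) = 2
G(3): splits (0,2):0^2=2 (1,1):1^1=0 (0,1):0^1=1 -> mex({0, 1, 2}) = 3
G(4): splits (0,3):0^3=3 (1,2):1^2=3 (0,2):0^2=2 (1,1):1^1=0 -> mex({0, 2, 3}) = 1
G(5): splits (0,4):0^1=1 (1,3):1^3=2 (2,2):2^2=0 (0,3):0^3=3 (1,2):1^2=3 -> mex({0, 1, 2, 3}) = 4
G(6) = mex({0, 1, 2, 4}) = 3
G(7) = mex({0, 1, 3, 4, 5}) = 2
G(8) = mex({0, 2, 3, 5, 6}) = 1
G(9) = mex({0, 1, 2, 3, 6, 7}) = 4
G(10) = mex({0, 1, 3, 4, 5, 7}) = 2
G(11) = mex({0, 1, 2, 3, 4, 5}) = 6
G(12) = mex({0, 1, 2, 3, 5, 6, 7}) = 4
G(13) = mex({0, 2, 3, 4, 6, 7}) = 1
G(14) = mex({0, 1, 4, 5, 6, 7}) = 2
G(15) = mex({0, 1, 2, 3, 4, 5, 6}) = 7
G(16) = mex({0, 2, 3, 5, 6, 7}) = 1
G(17) = mex({0, 1, 2, 3, 5, 6, 7}) = 4
G(18) = mex({0, 1, 2, 4, 5, 6}) = 3
G(19) = mex({0, 1, 3, 4, 5, 7}) = 2
G(20) = mex({0, 2, 3, 4, 5, 6, 7}) = 1
G(21) = mex({0, 1, 2, 3, 5, 6, 7}) = 4
G(22) = mex({0, 1, 2, 3, 4, 5, 7}) = 6
G(23) = mex({0, 1, 2, 3, 4, 5, 6}) = 7
G(24) = mex({0, 1, 2, 3, 5, 6, 7}) = 4
G(25) = mex({0, 2, 3, 4, 6, 7}) = 1
G(26) = mex({0, 1, 3, 4, 5, 6, 7}) = 2
G(27) = mex({0, 1, 2, 3, 4, 5, 6, 7}) = 8
G(28) = mex({0, 1, 2, 3, 4, 6, 7, 8}) = 5
G(29) = mex({0, 1, 2, 3, 5, 6, 7, 8, 9}) = 4
G(30) = mex({0, 1, 2, 3, 4, 5, 6, 9, 10}) = 7
G(31) = mex({0, 1, 3, 4, 5, 7, 10, 11}) = 2
G(32) = mex({0, 2, 3, 4, 5, 6, 7, 9, 11}) = 1
G(33) = mex({0, 1, 2, 3, 4, 5, 6, 7, 9, 12}) = 8
G(34) = mex({0, 1, 2, 3, 4, 5, 7, 8, 11, 12}) = 6
G(35) = mex({0, 1, 2, 3, 4, 5, 6, 8, 9, 10, 11}) = 7
G(36) = mex({0, 1, 2, 3, 5, 6, 7, 9, 10}) = 4
G(37) = mex({0, 2, 3, 4, 6, 7, 9, 10, 11, 12}) = 1
G(38) = mex({0, 1, 3, 4, 5, 6, 7, 9, 10, 11, 12}) = 2
G(39) = mex({0, 1, 2, 4, 5, 6, 7, 9, 10, 12, 14}) = 3
G(40) = mex({0, 2, 3, 4, 6, 7, 11, 12, 14}) = 1
G(41) = mex({0, 1, 2, 3, 5, 6, 7, 9, 10, 11, 12}) = 4
G(42) = mex({0, 1, 2, 3, 4, 5, 6, 9, 10}) = 7
Therefore G(42) = 7.

7


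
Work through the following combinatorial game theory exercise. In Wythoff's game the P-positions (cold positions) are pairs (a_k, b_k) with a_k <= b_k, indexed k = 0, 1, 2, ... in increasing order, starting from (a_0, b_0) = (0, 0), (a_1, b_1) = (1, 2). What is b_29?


By Wythoff's theorem, a_k = floor(k * phi) and b_k = floor(k * phi^2) = a_k + k, where phi = (1 + sqrt(5))/2 is the golden ratio.
phi = (1 + sqrt(5))/2 = 1.618034
phi^2 = phi + 1 = 2.618034
k = 29
k * phi^2 = 29 * 2.618034 = 75.922986
b_29 = floor(k * phi^2) = 75 (check: a_29 + k = 46 + 29 = 75)

75


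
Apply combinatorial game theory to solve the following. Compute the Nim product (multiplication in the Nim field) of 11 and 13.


Nim multiplication is bilinear over XOR: (u XOR v) * w = (u*w) XOR (v*w).
So we split each operand into its bit components and XOR the pairwise Nim products.
11 = 1 + 2 + 8 (as XOR of powers of 2).
13 = 1 + 4 + 8 (as XOR of powers of 2).
Using the standard Nim-product table on single bits:
  2*2 = 3,   2*4 = 8,   2*8 = 12,
  4*4 = 6,   4*8 = 11,  8*8 = 13,
and  1*x = x (identity), k*l = l*k (commutative).
Pairwise Nim products:
  1 * 1 = 1
  1 * 4 = 4
  1 * 8 = 8
  2 * 1 = 2
  2 * 4 = 8
  2 * 8 = 12
  8 * 1 = 8
  8 * 4 = 11
  8 * 8 = 13
XOR them: 1 XOR 4 XOR 8 XOR 2 XOR 8 XOR 12 XOR 8 XOR 11 XOR 13 = 5.
Result: 11 * 13 = 5 (in Nim).

5


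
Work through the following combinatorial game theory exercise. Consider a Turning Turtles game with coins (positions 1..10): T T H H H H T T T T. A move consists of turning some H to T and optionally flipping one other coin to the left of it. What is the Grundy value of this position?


Coins: T T H H H H T T T T
Key fact: a single head at position k behaves exactly like a Nim heap of size k (turning it to T and optionally flipping a coin at j < k corresponds to moving the heap from k to j, or to 0), and heads combine as a disjunctive sum (two heads at the same place would cancel, matching j XOR j = 0). So the Nim-value is the XOR of the 1-indexed positions of the heads.
Face-up positions (1-indexed): [3, 4, 5, 6]
XOR 0 with 3: 0 XOR 3 = 3
XOR 3 with 4: 3 XOR 4 = 7
XOR 7 with 5: 7 XOR 5 = 2
XOR 2 with 6: 2 XOR 6 = 4
Nim-value = 4

4


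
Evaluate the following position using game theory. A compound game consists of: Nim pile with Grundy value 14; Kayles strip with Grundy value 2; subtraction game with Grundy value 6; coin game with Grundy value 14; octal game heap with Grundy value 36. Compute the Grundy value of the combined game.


By the Sprague-Grundy theorem, the Grundy value of a sum of games is the XOR of individual Grundy values.
Nim pile: Grundy value = 14. Running XOR: 0 XOR 14 = 14
Kayles strip: Grundy value = 2. Running XOR: 14 XOR 2 = 12
subtraction game: Grundy value = 6. Running XOR: 12 XOR 6 = 10
coin game: Grundy value = 14. Running XOR: 10 XOR 14 = 4
octal game heap: Grundy value = 36. Running XOR: 4 XOR 36 = 32
The combined Grundy value is 32.

32


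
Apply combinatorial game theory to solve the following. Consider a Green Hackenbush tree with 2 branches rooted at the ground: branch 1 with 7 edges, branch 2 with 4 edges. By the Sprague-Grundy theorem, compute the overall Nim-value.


The tree has 2 branches from the ground vertex.
In Green Hackenbush, the Nim-value of a simple path of length k is k.
Branch 1: length 7, Nim-value = 7
Branch 2: length 4, Nim-value = 4
Total Nim-value = XOR of all branch values:
0 XOR 7 = 7
7 XOR 4 = 3
Nim-value of the tree = 3

3


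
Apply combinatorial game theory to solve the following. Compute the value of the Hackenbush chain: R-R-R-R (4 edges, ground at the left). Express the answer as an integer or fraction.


Edges (from ground): R-R-R-R
By Berlekamp's sign-expansion rule, a Blue-Red Hackenbush stalk has the value of the surreal number whose sign sequence is the edge sequence with B -> + and R -> -.
Sign sequence: ----
Trace the sign expansion in the surreal number tree, starting from 0:
Edge 1: R (sign -) -> bounds (-inf, 0), value = -1
Edge 2: R (sign -) -> bounds (-inf, -1), value = -2
Edge 3: R (sign -) -> bounds (-inf, -2), value = -3
Edge 4: R (sign -) -> bounds (-inf, -3), value = -4
Game value = -4

-4


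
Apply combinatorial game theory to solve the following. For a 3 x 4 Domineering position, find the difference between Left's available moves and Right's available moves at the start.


Board is 3 x 4 (rows x cols).
Left (vertical) placements: (rows-1) * cols = 2 * 4 = 8
Right (horizontal) placements: rows * (cols-1) = 3 * 3 = 9
Advantage = Left - Right = 8 - 9 = -1

-1


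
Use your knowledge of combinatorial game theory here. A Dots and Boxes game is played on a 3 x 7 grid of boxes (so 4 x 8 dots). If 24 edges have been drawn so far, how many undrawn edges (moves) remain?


Grid: 3 x 7 boxes, i.e. 4 rows and 8 columns of dots.
Horizontal edges: (rows + 1) * cols = 4 * 7 = 28
Vertical edges: rows * (cols + 1) = 3 * 8 = 24
Total edges: 28 + 24 = 52
Edges drawn: 24
Remaining: 52 - 24 = 28

28


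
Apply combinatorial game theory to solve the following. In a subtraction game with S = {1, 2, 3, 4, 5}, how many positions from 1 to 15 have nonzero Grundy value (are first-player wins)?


Subtraction set S = {1, 2, 3, 4, 5}, so G(n) = n mod 6.
G(n) = 0 when n is a multiple of 6.
Multiples of 6 in [1, 15]: 2
N-positions (nonzero Grundy) = 15 - 2 = 13

13


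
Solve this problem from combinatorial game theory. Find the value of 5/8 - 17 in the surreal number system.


x = 5/8, y = 17
Converting to common denominator: 8
x = 5/8, y = 136/8
x - y = 5/8 - 17 = -131/8

-131/8


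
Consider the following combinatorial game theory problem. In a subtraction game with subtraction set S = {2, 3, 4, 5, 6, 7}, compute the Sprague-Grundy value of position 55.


The subtraction set is S = {2, 3, 4, 5, 6, 7}.
G(k) = mex{ G(k - s) : s in S, s <= k }. We compute iteratively: G(0) = 0.
G(1) = mex({}) = 0
G(2) = mex({0}) = 1
G(3) = mex({0}) = 1
G(4) = mex({0, 1}) = 2
G(5) = mex({0, 1}) = 2
G(6) = mex({0, 1, 2}) = 3
G(7) = mex({0, 1, 2}) = 3
G(8) = mex({0, 1, 2, 3}) = 4
G(9) = mex({1, 2, 3}) = 0
G(10) = mex({1, 2, 3, 4}) = 0
G(11) = mex({0, 2, 3, 4}) = 1
G(12) = mex({0, 2, 3, 4}) = 1
G(13) = mex({0, 1, 3, 4}) = 2
G(14) = mex({0, 1, 3, 4}) = 2
G(15) = mex({0, 1, 2, 4}) = 3
Observe that G(9)..G(15) = 0, 0, 1, 1, 2, 2, 3 repeats G(0)..G(6) = 0, 0, 1, 1, 2, 2, 3.
For k >= max(S) = 7, G(k) is determined by the previous 7 values G(k-7)..G(k-1); a window of 7 consecutive values has recurred shifted by 9, so by induction G(k + 9) = G(k) for all k >= 0: the sequence is periodic from the start with period 9.
One period: G(0..8) = 0, 0, 1, 1, 2, 2, 3, 3, 4.
55 mod 9 = 1, so G(55) = G(1) = 0.

0


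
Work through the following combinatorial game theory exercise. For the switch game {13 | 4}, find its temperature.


The game is {13 | 4}, a switch {a | b} with numbers a > b.
Cooling {a | b} by t gives {a - t | b + t}, which stops being hot when a - t = b + t, i.e. at t = (a - b)/2. So the temperature of a switch is (a - b)/2.
Temperature = (Left option - Right option) / 2
= (13 - (4)) / 2
= 9 / 2
= 9/2

9/2


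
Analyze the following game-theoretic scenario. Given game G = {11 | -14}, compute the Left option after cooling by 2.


Original game: {11 | -14} (a switch {a | b} with a > b).
Cooling by t (for t below the temperature (a - b)/2 = 25/2) taxes each move by t: {a | b} cooled by t is {a - t | b + t}.
Cooling amount: t = 2
Cooled Left option: 11 - 2 = 9
Cooled Right option: -14 + 2 = -12
Cooled game: {9 | -12}
Left option = 9

9


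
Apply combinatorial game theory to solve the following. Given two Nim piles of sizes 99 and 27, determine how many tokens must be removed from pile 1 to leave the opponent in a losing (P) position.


Piles: 99 and 27
Current XOR: 99 XOR 27 = 120 (non-zero, so this is an N-position).
To make the XOR zero, we need to find a move that balances the piles.
For pile 1 (size 99): target = 99 XOR 120 = 27
We reduce pile 1 from 99 to 27.
Tokens removed: 99 - 27 = 72
Verification: 27 XOR 27 = 0

72


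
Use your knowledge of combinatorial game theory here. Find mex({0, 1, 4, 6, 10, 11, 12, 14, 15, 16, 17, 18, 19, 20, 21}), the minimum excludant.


Set = {0, 1, 4, 6, 10, 11, 12, 14, 15, 16, 17, 18, 19, 20, 21}
0 is in the set.
1 is in the set.
2 is NOT in the set. This is the mex.
mex = 2

2


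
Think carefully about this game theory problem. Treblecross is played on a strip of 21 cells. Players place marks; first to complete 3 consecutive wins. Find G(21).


Treblecross: place X on empty cells; 3-in-a-row wins.
Playing within two cells of an existing X lets the opponent win at once, so sensible play treats the cells i-2..i+2 around each X as dead. The player left with no safe cell loses, so this is a normal-play take-away game on strips of safe cells.
Placing X at cell i (0-indexed) of a strip of k safe cells leaves independent strips of sizes max(0, i-2) and max(0, k-i-3). Hence G(k) = mex{ G(max(0,i-2)) XOR G(max(0,k-i-3)) : 0 <= i < k }, with G(0) = 0.
G(1): splits (0,0):0^0=0 -> mex({0}) = 1
G(2): splits (0,0):0^0=0 -> mex({0}) = 1
G(3): splits (0,0):0^0=0 -> mex({0}) = 1
G(4): splits (0,1):0^1=1 (0,0):0^0=0 -> mex({0, 1}) = 2
G(5): splits (0,2):0^1=1 (0,1):0^1=1 (0,0):0^0=0 -> mex({0, 1}) = 2
G(6) = mex({1}) = 0
G(7) = mex({0, 1, 2}) = 3
G(8) = mex({0, 1, 2}) = 3
G(9) = mex({0, 2}) = 1
G(10) = mex({0, 2, 3}) = 1
G(11) = mex({0, 3}) = 1
G(12) = mex({1, 3}) = 0
G(13) = mex({0, 1, 2, 3}) = 4
G(14) = mex({0, 1, 2}) = 3
G(15) = mex({0, 1, 2}) = 3
G(16) = mex({0, 1, 2, 4}) = 3
G(17) = mex({0, 1, 3, 4}) = 2
G(18) = mex({0, 1, 3, 4}) = 2
G(19) = mex({0, 1, 3, 5}) = 2
G(20) = mex({0, 1, 2, 3, 5}) = 4
G(21) = mex({0, 1, 2, 3, 5}) = 4
Therefore G(21) = 4.

4


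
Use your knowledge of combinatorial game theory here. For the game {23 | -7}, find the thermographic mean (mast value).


Game = {23 | -7}, a switch {a | b} with numbers a > b.
Its thermograph has left wall a - t and right wall b + t, which meet at t = (a - b)/2, where both equal (a + b)/2. So the mast (mean value) is at (a + b)/2.
Mean = (23 + (-7))/2 = 16/2 = 8

8


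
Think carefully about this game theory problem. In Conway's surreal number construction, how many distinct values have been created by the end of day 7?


Day 0: {|} = 0 is born. Count = 1.
Day n: the number of surreal numbers born by day n is 2^(n+1) - 1.
By day 0: 2^1 - 1 = 1
By day 1: 2^2 - 1 = 3
By day 2: 2^3 - 1 = 7
By day 3: 2^4 - 1 = 15
By day 4: 2^5 - 1 = 31
By day 5: 2^6 - 1 = 63
By day 6: 2^7 - 1 = 127
By day 7: 2^8 - 1 = 255
By day 7: 255 surreal numbers.

255


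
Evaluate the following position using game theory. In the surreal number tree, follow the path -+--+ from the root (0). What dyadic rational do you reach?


Sign expansion: -+--+
Rule: track bounds (lo, hi), initially (-inf, +inf). On '+', the current value becomes lo and we move to the simplest number in (value, hi): value + 1 if hi = +inf, otherwise the midpoint (value + hi)/2. On '-', the current value becomes hi and we move to value - 1 if lo = -inf, otherwise the midpoint (lo + value)/2.
Start at 0.
Step 1: sign = -, move left. Bounds: (-inf, 0). Value = -1
Step 2: sign = +, move right. Bounds: (-1, 0). Value = -1/2
Step 3: sign = -, move left. Bounds: (-1, -1/2). Value = -3/4
Step 4: sign = -, move left. Bounds: (-1, -3/4). Value = -7/8
Step 5: sign = +, move right. Bounds: (-7/8, -3/4). Value = -13/16
The surreal number with sign expansion -+--+ is -13/16.

-13/16


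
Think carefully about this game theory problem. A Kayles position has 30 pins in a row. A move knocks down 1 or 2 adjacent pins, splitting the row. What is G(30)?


Kayles: a move removes 1 or 2 adjacent pins from a contiguous row.
Removing pins from a row of k leaves two independent rows (a, b) with a + b = k - 1 (one pin) or a + b = k - 2 (two pins); an end removal gives a = 0.
By Sprague-Grundy, G(k) = mex{ G(a) XOR G(b) } over all these splits. G(0) = 0.
G(1): splits (0,0):0^0=0 -> mex({0}) = 1
G(2): splits (0,1):0^1=1 (0,0):0^0=0 -> mex({0, 1}) = 2
G(3): splits (0,2):0^2=2 (1,1):1^1=0 (0,1):0^1=1 -> mex({0, 1, 2}) = 3
G(4): splits (0,3):0^3=3 (1,2):1^2=3 (0,2):0^2=2 (1,1):1^1=0 -> mex({0, 2, 3}) = 1
G(5): splits (0,4):0^1=1 (1,3):1^3=2 (2,2):2^2=0 (0,3):0^3=3 (1,2):1^2=3 -> mex({0, 1, 2, 3}) = 4
G(6) = mex({0, 1, 2, 4}) = 3
G(7) = mex({0, 1, 3, 4, 5}) = 2
G(8) = mex({0, 2, 3, 5, 6}) = 1
G(9) = mex({0, 1, 2, 3, 6, 7}) = 4
G(10) = mex({0, 1, 3, 4, 5, 7}) = 2
G(11) = mex({0, 1, 2, 3, 4, 5}) = 6
G(12) = mex({0, 1, 2, 3, 5, 6, 7}) = 4
G(13) = mex({0, 2, 3, 4, 6, 7}) = 1
G(14) = mex({0, 1, 4, 5, 6, 7}) = 2
G(15) = mex({0, 1, 2, 3, 4, 5, 6}) = 7
G(16) = mex({0, 2, 3, 5, 6, 7}) = 1
G(17) = mex({0, 1, 2, 3, 5, 6, 7}) = 4
G(18) = mex({0, 1, 2, 4, 5, 6}) = 3
G(19) = mex({0, 1, 3, 4, 5, 7}) = 2
G(20) = mex({0, 2, 3, 4, 5, 6, 7}) = 1
G(21) = mex({0, 1, 2, 3, 5, 6, 7}) = 4
G(22) = mex({0, 1, 2, 3, 4, 5, 7}) = 6
G(23) = mex({0, 1, 2, 3, 4, 5, 6}) = 7
G(24) = mex({0, 1, 2, 3, 5, 6, 7}) = 4
G(25) = mex({0, 2, 3, 4, 6, 7}) = 1
G(26) = mex({0, 1, 3, 4, 5, 6, 7}) = 2
G(27) = mex({0, 1, 2, 3, 4, 5, 6, 7}) = 8
G(28) = mex({0, 1, 2, 3, 4, 6, 7, 8}) = 5
G(29) = mex({0, 1, 2, 3, 5, 6, 7, 8, 9}) = 4
G(30) = mex({0, 1, 2, 3, 4, 5, 6, 9, 10}) = 7
Therefore G(30) = 7.

7


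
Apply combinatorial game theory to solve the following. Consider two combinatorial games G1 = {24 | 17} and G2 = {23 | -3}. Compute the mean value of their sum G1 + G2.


G1 = {24 | 17}, G2 = {23 | -3}
Each is a switch {a | b} with numbers a > b; its mean value is (a + b)/2, and mean value is additive over game sums: m(G1 + G2) = m(G1) + m(G2).
Mean of G1 = (24 + (17))/2 = 41/2 = 41/2
Mean of G2 = (23 + (-3))/2 = 20/2 = 10
Mean of G1 + G2 = 41/2 + 10 = 61/2

61/2


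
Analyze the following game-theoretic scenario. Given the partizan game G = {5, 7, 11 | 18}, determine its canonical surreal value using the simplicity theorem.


Left options: {5, 7, 11}, max = 11
Right options: {18}, min = 18
All options are numbers and max(Left) < min(Right), so by the simplicity theorem the value is the simplest (earliest-born) number strictly between 11 and 18.
Integers 12 through 17 all lie strictly between 11 and 18.
Among integers, the simplest (lowest birthday = smallest |n|; 0 is born on day 0, +-n on day n) is 12.
No non-integer in the interval can be simpler: if x is a non-integer in the interval, then floor(x) or ceil(x) also lies in the interval (the interval contains an integer), and both are proper prefixes of x's sign expansion, i.e. born earlier. So the game value is 12.
Game value = 12

12


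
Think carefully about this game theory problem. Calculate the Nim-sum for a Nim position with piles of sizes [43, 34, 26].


We need the XOR (exclusive or) of all pile sizes.
After XOR-ing pile 1 (size 43): 0 XOR 43 = 43
After XOR-ing pile 2 (size 34): 43 XOR 34 = 9
After XOR-ing pile 3 (size 26): 9 XOR 26 = 19
The Nim-value of this position is 19.

19


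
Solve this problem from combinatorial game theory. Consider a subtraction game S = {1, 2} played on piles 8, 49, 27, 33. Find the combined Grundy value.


Subtraction set: {1, 2}
For this subtraction set, G(n) = n mod 3 (period = max + 1 = 3).
Pile 1 (size 8): G(8) = 8 mod 3 = 2
Pile 2 (size 49): G(49) = 49 mod 3 = 1
Pile 3 (size 27): G(27) = 27 mod 3 = 0
Pile 4 (size 33): G(33) = 33 mod 3 = 0
Total Grundy value = XOR of all: 2 XOR 1 XOR 0 XOR 0 = 3

3


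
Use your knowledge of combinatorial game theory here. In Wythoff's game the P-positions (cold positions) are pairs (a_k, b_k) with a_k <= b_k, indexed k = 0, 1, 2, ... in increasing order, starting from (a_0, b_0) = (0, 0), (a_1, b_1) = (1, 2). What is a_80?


By Wythoff's theorem, a_k = floor(k * phi) and b_k = floor(k * phi^2) = a_k + k, where phi = (1 + sqrt(5))/2 is the golden ratio.
phi = (1 + sqrt(5))/2 = 1.618034
k = 80
k * phi = 80 * 1.618034 = 129.442719
a_80 = floor(k * phi) = 129

129


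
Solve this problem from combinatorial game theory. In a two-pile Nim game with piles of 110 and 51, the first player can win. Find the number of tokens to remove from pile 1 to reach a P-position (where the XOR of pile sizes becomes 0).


Piles: 110 and 51
Current XOR: 110 XOR 51 = 93 (non-zero, so this is an N-position).
To make the XOR zero, we need to find a move that balances the piles.
For pile 1 (size 110): target = 110 XOR 93 = 51
We reduce pile 1 from 110 to 51.
Tokens removed: 110 - 51 = 59
Verification: 51 XOR 51 = 0

59


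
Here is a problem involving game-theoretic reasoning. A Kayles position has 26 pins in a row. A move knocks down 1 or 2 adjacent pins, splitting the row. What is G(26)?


Kayles: a move removes 1 or 2 adjacent pins from a contiguous row.
Removing pins from a row of k leaves two independent rows (a, b) with a + b = k - 1 (one pin) or a + b = k - 2 (two pins); an end removal gives a = 0.
By Sprague-Grundy, G(k) = mex{ G(a) XOR G(b) } over all these splits. G(0) = 0.
G(1): splits (0,0):0^0=0 -> mex({0}) = 1
G(2): splits (0,1):0^1=1 (0,0):0^0=0 -> mex({0, 1}) = 2
G(3): splits (0,2):0^2=2 (1,1):1^1=0 (0,1):0^1=1 -> mex({0, 1, 2}) = 3
G(4): splits (0,3):0^3=3 (1,2):1^2=3 (0,2):0^2=2 (1,1):1^1=0 -> mex({0, 2, 3}) = 1
G(5): splits (0,4):0^1=1 (1,3):1^3=2 (2,2):2^2=0 (0,3):0^3=3 (1,2):1^2=3 -> mex({0, 1, 2, 3}) = 4
G(6) = mex({0, 1, 2, 4}) = 3
G(7) = mex({0, 1, 3, 4, 5}) = 2
G(8) = mex({0, 2, 3, 5, 6}) = 1
G(9) = mex({0, 1, 2, 3, 6, 7}) = 4
G(10) = mex({0, 1, 3, 4, 5, 7}) = 2
G(11) = mex({0, 1, 2, 3, 4, 5}) = 6
G(12) = mex({0, 1, 2, 3, 5, 6, 7}) = 4
G(13) = mex({0, 2, 3, 4, 6, 7}) = 1
G(14) = mex({0, 1, 4, 5, 6, 7}) = 2
G(15) = mex({0, 1, 2, 3, 4, 5, 6}) = 7
G(16) = mex({0, 2, 3, 5, 6, 7}) = 1
G(17) = mex({0, 1, 2, 3, 5, 6, 7}) = 4
G(18) = mex({0, 1, 2, 4, 5, 6}) = 3
G(19) = mex({0, 1, 3, 4, 5, 7}) = 2
G(20) = mex({0, 2, 3, 4, 5, 6, 7}) = 1
G(21) = mex({0, 1, 2, 3, 5, 6, 7}) = 4
G(22) = mex({0, 1, 2, 3, 4, 5, 7}) = 6
G(23) = mex({0, 1, 2, 3, 4, 5, 6}) = 7
G(24) = mex({0, 1, 2, 3, 5, 6, 7}) = 4
G(25) = mex({0, 2, 3, 4, 6, 7}) = 1
G(26) = mex({0, 1, 3, 4, 5, 6, 7}) = 2
Therefore G(26) = 2.

2


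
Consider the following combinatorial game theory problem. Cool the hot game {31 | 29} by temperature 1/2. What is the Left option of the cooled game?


Original game: {31 | 29} (a switch {a | b} with a > b).
Cooling by t (for t below the temperature (a - b)/2 = 1) taxes each move by t: {a | b} cooled by t is {a - t | b + t}.
Cooling amount: t = 1/2
Cooled Left option: 31 - 1/2 = 61/2
Cooled Right option: 29 + 1/2 = 59/2
Cooled game: {61/2 | 59/2}
Left option = 61/2

61/2


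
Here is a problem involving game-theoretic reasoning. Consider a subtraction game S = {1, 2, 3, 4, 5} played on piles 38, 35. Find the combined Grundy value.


Subtraction set: {1, 2, 3, 4, 5}
For this subtraction set, G(n) = n mod 6 (period = max + 1 = 6).
Pile 1 (size 38): G(38) = 38 mod 6 = 2
Pile 2 (size 35): G(35) = 35 mod 6 = 5
Total Grundy value = XOR of all: 2 XOR 5 = 7

7


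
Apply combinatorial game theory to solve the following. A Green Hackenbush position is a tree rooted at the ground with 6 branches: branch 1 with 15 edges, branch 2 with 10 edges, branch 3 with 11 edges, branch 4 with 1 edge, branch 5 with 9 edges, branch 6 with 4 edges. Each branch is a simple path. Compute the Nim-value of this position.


The tree has 6 branches from the ground vertex.
In Green Hackenbush, the Nim-value of a simple path of length k is k.
Branch 1: length 15, Nim-value = 15
Branch 2: length 10, Nim-value = 10
Branch 3: length 11, Nim-value = 11
Branch 4: length 1, Nim-value = 1
Branch 5: length 9, Nim-value = 9
Branch 6: length 4, Nim-value = 4
Total Nim-value = XOR of all branch values:
0 XOR 15 = 15
15 XOR 10 = 5
5 XOR 11 = 14
14 XOR 1 = 15
15 XOR 9 = 6
6 XOR 4 = 2
Nim-value of the tree = 2

2


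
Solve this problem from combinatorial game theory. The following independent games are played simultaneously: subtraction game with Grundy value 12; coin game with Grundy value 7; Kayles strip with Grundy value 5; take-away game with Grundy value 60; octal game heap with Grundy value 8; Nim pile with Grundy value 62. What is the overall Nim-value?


By the Sprague-Grundy theorem, the Grundy value of a sum of games is the XOR of individual Grundy values.
subtraction game: Grundy value = 12. Running XOR: 0 XOR 12 = 12
coin game: Grundy value = 7. Running XOR: 12 XOR 7 = 11
Kayles strip: Grundy value = 5. Running XOR: 11 XOR 5 = 14
take-away game: Grundy value = 60. Running XOR: 14 XOR 60 = 50
octal game heap: Grundy value = 8. Running XOR: 50 XOR 8 = 58
Nim pile: Grundy value = 62. Running XOR: 58 XOR 62 = 4
The combined Grundy value is 4.

4


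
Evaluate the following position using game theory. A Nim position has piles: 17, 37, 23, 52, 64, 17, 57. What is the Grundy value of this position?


We need the XOR (exclusive or) of all pile sizes.
After XOR-ing pile 1 (size 17): 0 XOR 17 = 17
After XOR-ing pile 2 (size 37): 17 XOR 37 = 52
After XOR-ing pile 3 (size 23): 52 XOR 23 = 35
After XOR-ing pile 4 (size 52): 35 XOR 52 = 23
After XOR-ing pile 5 (size 64): 23 XOR 64 = 87
After XOR-ing pile 6 (size 17): 87 XOR 17 = 70
After XOR-ing pile 7 (size 57): 70 XOR 57 = 127
The Nim-value of this position is 127.

127


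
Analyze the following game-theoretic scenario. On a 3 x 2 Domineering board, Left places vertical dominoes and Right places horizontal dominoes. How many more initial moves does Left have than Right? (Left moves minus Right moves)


Board is 3 x 2 (rows x cols).
Left (vertical) placements: (rows-1) * cols = 2 * 2 = 4
Right (horizontal) placements: rows * (cols-1) = 3 * 1 = 3
Advantage = Left - Right = 4 - 3 = 1

1


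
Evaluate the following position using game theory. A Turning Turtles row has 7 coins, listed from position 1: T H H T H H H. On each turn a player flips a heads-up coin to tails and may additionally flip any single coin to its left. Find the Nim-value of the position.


Coins: T H H T H H H
Key fact: a single head at position k behaves exactly like a Nim heap of size k (turning it to T and optionally flipping a coin at j < k corresponds to moving the heap from k to j, or to 0), and heads combine as a disjunctive sum (two heads at the same place would cancel, matching j XOR j = 0). So the Nim-value is the XOR of the 1-indexed positions of the heads.
Face-up positions (1-indexed): [2, 3, 5, 6, 7]
XOR 0 with 2: 0 XOR 2 = 2
XOR 2 with 3: 2 XOR 3 = 1
XOR 1 with 5: 1 XOR 5 = 4
XOR 4 with 6: 4 XOR 6 = 2
XOR 2 with 7: 2 XOR 7 = 5
Nim-value = 5

5


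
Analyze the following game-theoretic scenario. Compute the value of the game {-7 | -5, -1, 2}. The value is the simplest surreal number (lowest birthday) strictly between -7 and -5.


Left options: {-7}, max = -7
Right options: {-5, -1, 2}, min = -5
All options are numbers and max(Left) < min(Right), so by the simplicity theorem the value is the simplest (earliest-born) number strictly between -7 and -5.
The only integer strictly between -7 and -5 is -6.
No non-integer in the interval can be simpler: if x is a non-integer in the interval, then floor(x) or ceil(x) also lies in the interval (the interval contains an integer), and both are proper prefixes of x's sign expansion, i.e. born earlier. So the game value is -6.
Game value = -6

-6


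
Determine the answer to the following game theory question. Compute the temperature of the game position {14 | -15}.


The game is {14 | -15}, a switch {a | b} with numbers a > b.
Cooling {a | b} by t gives {a - t | b + t}, which stops being hot when a - t = b + t, i.e. at t = (a - b)/2. So the temperature of a switch is (a - b)/2.
Temperature = (Left option - Right option) / 2
= (14 - (-15)) / 2
= 29 / 2
= 29/2

29/2


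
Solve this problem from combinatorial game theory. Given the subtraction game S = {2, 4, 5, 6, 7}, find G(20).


The subtraction set is S = {2, 4, 5, 6, 7}.
G(k) = mex{ G(k - s) : s in S, s <= k }. We compute iteratively: G(0) = 0.
G(1) = mex({}) = 0
G(2) = mex({0}) = 1
G(3) = mex({0}) = 1
G(4) = mex({0, 1}) = 2
G(5) = mex({0, 1}) = 2
G(6) = mex({0, 1, 2}) = 3
G(7) = mex({0, 1, 2}) = 3
G(8) = mex({0, 1, 2, 3}) = 4
G(9) = mex({1, 2, 3}) = 0
G(10) = mex({1, 2, 3, 4}) = 0
G(11) = mex({0, 2, 3}) = 1
G(12) = mex({0, 2, 3, 4}) = 1
G(13) = mex({0, 1, 3, 4}) = 2
G(14) = mex({0, 1, 3, 4}) = 2
G(15) = mex({0, 1, 2, 4}) = 3
Observe that G(9)..G(15) = 0, 0, 1, 1, 2, 2, 3 repeats G(0)..G(6) = 0, 0, 1, 1, 2, 2, 3.
For k >= max(S) = 7, G(k) is determined by the previous 7 values G(k-7)..G(k-1); a window of 7 consecutive values has recurred shifted by 9, so by induction G(k + 9) = G(k) for all k >= 0: the sequence is periodic from the start with period 9.
One period: G(0..8) = 0, 0, 1, 1, 2, 2, 3, 3, 4.
20 mod 9 = 2, so G(20) = G(2) = 1.

1


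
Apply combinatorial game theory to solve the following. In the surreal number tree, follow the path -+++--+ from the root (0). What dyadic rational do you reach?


Sign expansion: -+++--+
Rule: track bounds (lo, hi), initially (-inf, +inf). On '+', the current value becomes lo and we move to the simplest number in (value, hi): value + 1 if hi = +inf, otherwise the midpoint (value + hi)/2. On '-', the current value becomes hi and we move to value - 1 if lo = -inf, otherwise the midpoint (lo + value)/2.
Start at 0.
Step 1: sign = -, move left. Bounds: (-inf, 0). Value = -1
Step 2: sign = +, move right. Bounds: (-1, 0). Value = -1/2
Step 3: sign = +, move right. Bounds: (-1/2, 0). Value = -1/4
Step 4: sign = +, move right. Bounds: (-1/4, 0). Value = -1/8
Step 5: sign = -, move left. Bounds: (-1/4, -1/8). Value = -3/16
Step 6: sign = -, move left. Bounds: (-1/4, -3/16). Value = -7/32
Step 7: sign = +, move right. Bounds: (-7/32, -3/16). Value = -13/64
The surreal number with sign expansion -+++--+ is -13/64.

-13/64


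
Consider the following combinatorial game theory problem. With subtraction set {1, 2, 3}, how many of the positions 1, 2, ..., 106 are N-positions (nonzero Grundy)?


Subtraction set S = {1, 2, 3}, so G(n) = n mod 4.
G(n) = 0 when n is a multiple of 4.
Multiples of 4 in [1, 106]: 26
N-positions (nonzero Grundy) = 106 - 26 = 80

80


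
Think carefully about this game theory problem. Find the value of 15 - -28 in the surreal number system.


x = 15, y = -28
x - y = 15 - -28 = 43

43


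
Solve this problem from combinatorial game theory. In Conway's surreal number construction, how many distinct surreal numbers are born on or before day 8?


Day 0: {|} = 0 is born. Count = 1.
Day n: the number of surreal numbers born by day n is 2^(n+1) - 1.
By day 0: 2^1 - 1 = 1
By day 1: 2^2 - 1 = 3
By day 2: 2^3 - 1 = 7
By day 3: 2^4 - 1 = 15
By day 4: 2^5 - 1 = 31
By day 5: 2^6 - 1 = 63
By day 6: 2^7 - 1 = 127
By day 7: 2^8 - 1 = 255
By day 8: 2^9 - 1 = 511
By day 8: 511 surreal numbers.

511


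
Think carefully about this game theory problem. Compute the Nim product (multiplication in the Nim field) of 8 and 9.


Nim multiplication is bilinear over XOR: (u XOR v) * w = (u*w) XOR (v*w).
So we split each operand into its bit components and XOR the pairwise Nim products.
8 = 8 (as XOR of powers of 2).
9 = 1 + 8 (as XOR of powers of 2).
Using the standard Nim-product table on single bits:
  2*2 = 3,   2*4 = 8,   2*8 = 12,
  4*4 = 6,   4*8 = 11,  8*8 = 13,
and  1*x = x (identity), k*l = l*k (commutative).
Pairwise Nim products:
  8 * 1 = 8
  8 * 8 = 13
XOR them: 8 XOR 13 = 5.
Result: 8 * 9 = 5 (in Nim).

5


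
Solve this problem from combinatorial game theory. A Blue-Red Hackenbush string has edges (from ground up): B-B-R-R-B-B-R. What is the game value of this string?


Edges (from ground): B-B-R-R-B-B-R
By Berlekamp's sign-expansion rule, a Blue-Red Hackenbush stalk has the value of the surreal number whose sign sequence is the edge sequence with B -> + and R -> -.
Sign sequence: ++--++-
Trace the sign expansion in the surreal number tree, starting from 0:
Edge 1: B (sign +) -> bounds (0, +inf), value = 1
Edge 2: B (sign +) -> bounds (1, +inf), value = 2
Edge 3: R (sign -) -> bounds (1, 2), value = 3/2
Edge 4: R (sign -) -> bounds (1, 3/2), value = 5/4
Edge 5: B (sign +) -> bounds (5/4, 3/2), value = 11/8
Edge 6: B (sign +) -> bounds (11/8, 3/2), value = 23/16
Edge 7: R (sign -) -> bounds (11/8, 23/16), value = 45/32
Game value = 45/32

45/32


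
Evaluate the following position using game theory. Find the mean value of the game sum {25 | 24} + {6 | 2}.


G1 = {25 | 24}, G2 = {6 | 2}
Each is a switch {a | b} with numbers a > b; its mean value is (a + b)/2, and mean value is additive over game sums: m(G1 + G2) = m(G1) + m(G2).
Mean of G1 = (25 + (24))/2 = 49/2 = 49/2
Mean of G2 = (6 + (2))/2 = 8/2 = 4
Mean of G1 + G2 = 49/2 + 4 = 57/2

57/2


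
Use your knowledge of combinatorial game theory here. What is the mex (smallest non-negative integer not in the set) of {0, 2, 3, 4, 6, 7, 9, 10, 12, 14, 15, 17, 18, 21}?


Set = {0, 2, 3, 4, 6, 7, 9, 10, 12, 14, 15, 17, 18, 21}
0 is in the set.
1 is NOT in the set. This is the mex.
mex = 1

1


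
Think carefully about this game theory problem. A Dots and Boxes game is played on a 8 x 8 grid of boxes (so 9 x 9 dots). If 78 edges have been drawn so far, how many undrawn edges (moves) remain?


Grid: 8 x 8 boxes, i.e. 9 rows and 9 columns of dots.
Horizontal edges: (rows + 1) * cols = 9 * 8 = 72
Vertical edges: rows * (cols + 1) = 8 * 9 = 72
Total edges: 72 + 72 = 144
Edges drawn: 78
Remaining: 144 - 78 = 66

66


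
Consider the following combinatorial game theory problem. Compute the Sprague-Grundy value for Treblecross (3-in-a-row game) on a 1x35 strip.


Treblecross: place X on empty cells; 3-in-a-row wins.
Playing within two cells of an existing X lets the opponent win at once, so sensible play treats the cells i-2..i+2 around each X as dead. The player left with no safe cell loses, so this is a normal-play take-away game on strips of safe cells.
Placing X at cell i (0-indexed) of a strip of k safe cells leaves independent strips of sizes max(0, i-2) and max(0, k-i-3). Hence G(k) = mex{ G(max(0,i-2)) XOR G(max(0,k-i-3)) : 0 <= i < k }, with G(0) = 0.
G(1): splits (0,0):0^0=0 -> mex({0}) = 1
G(2): splits (0,0):0^0=0 -> mex({0}) = 1
G(3): splits (0,0):0^0=0 -> mex({0}) = 1
G(4): splits (0,1):0^1=1 (0,0):0^0=0 -> mex({0, 1}) = 2
G(5): splits (0,2):0^1=1 (0,1):0^1=1 (0,0):0^0=0 -> mex({0, 1}) = 2
G(6) = mex({1}) = 0
G(7) = mex({0, 1, 2}) = 3
G(8) = mex({0, 1, 2}) = 3
G(9) = mex({0, 2}) = 1
G(10) = mex({0, 2, 3}) = 1
G(11) = mex({0, 3}) = 1
G(12) = mex({1, 3}) = 0
G(13) = mex({0, 1, 2, 3}) = 4
G(14) = mex({0, 1, 2}) = 3
G(15) = mex({0, 1, 2}) = 3
G(16) = mex({0, 1, 2, 4}) = 3
G(17) = mex({0, 1, 3, 4}) = 2
G(18) = mex({0, 1, 3, 4}) = 2
G(19) = mex({0, 1, 3, 5}) = 2
G(20) = mex({0, 1, 2, 3, 5}) = 4
G(21) = mex({0, 1, 2, 3, 5}) = 4
G(22) = mex({1, 2, 6}) = 0
G(23) = mex({0, 1, 2, 3, 4, 6}) = 5
G(24) = mex({0, 1, 2, 3, 4}) = 5
G(25) = mex({0, 1, 3, 4, 7}) = 2
G(26) = mex({0, 1, 3, 4, 5, 7}) = 2
G(27) = mex({0, 1, 3, 5}) = 2
G(28) = mex({0, 1, 2, 5}) = 3
G(29) = mex({0, 1, 2, 4, 5, 6}) = 3
G(30) = mex({1, 2, 4, 6}) = 0
G(31) = mex({0, 1, 2, 3, 4, 6}) = 5
G(32) = mex({1, 2, 3, 4, 7}) = 0
G(33) = mex({0, 3, 7}) = 1
G(34) = mex({0, 2, 3, 5, 7}) = 1
G(35) = mex({0, 2, 3, 5, 6}) = 1
Therefore G(35) = 1.

1
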